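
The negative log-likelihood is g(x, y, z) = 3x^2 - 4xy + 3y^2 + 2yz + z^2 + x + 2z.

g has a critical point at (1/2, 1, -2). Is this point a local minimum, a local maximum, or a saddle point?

local minimum

The Hessian is constant: H = [[6, -4, 0], [-4, 6, 2], [0, 2, 2]].
Leading principal minors: Δ₁ = 6, Δ₂ = 20, Δ₃ = 16.
All leading minors are positive, so H is positive definite: a local minimum.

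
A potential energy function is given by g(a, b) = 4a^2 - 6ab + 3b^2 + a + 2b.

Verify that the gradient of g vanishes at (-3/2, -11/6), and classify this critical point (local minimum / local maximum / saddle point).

∇g = (8a - 6b + 1, -6a + 6b + 2); substituting (-3/2, -11/6) gives ∇g = (0, 0), so (-3/2, -11/6) is indeed a critical point.
The Hessian of g is constant: H = [[8, -6], [-6, 6]].
det(H) = 8·6 − (-6)² = 12.
det(H) > 0 and tr(H) = 14 > 0, so H is positive definite and the point is a local minimum.

local minimum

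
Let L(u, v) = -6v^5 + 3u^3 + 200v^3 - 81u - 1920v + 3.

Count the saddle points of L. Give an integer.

4

L separates as a function of u plus a function of v, so ∇L=0 decouples.
∂L/∂u = 9(u - 3)(u + 3) = 0 at u ∈ {-3, 3}; ∂L/∂v = -30(v - 4)(v - 2)(v + 2)(v + 4) = 0 at v ∈ {-4, -2, 2, 4}.
The Hessian is diagonal: diag(L_uu, L_vv). Second derivatives: L_uu(-3)=-54, L_uu(3)=54; L_vv(-4)=2880, L_vv(-2)=-1440, L_vv(2)=1440, L_vv(4)=-2880.
Saddle points occur where the two diagonal entries have opposite signs: (-3, -4), (-3, 2), (3, -2), (3, 4). Count: 4.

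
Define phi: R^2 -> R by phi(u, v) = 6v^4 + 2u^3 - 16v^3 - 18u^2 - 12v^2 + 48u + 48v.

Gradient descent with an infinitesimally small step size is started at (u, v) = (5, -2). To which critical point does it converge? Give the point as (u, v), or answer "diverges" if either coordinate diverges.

phi is separable, so gradient descent decouples: u follows -∂phi/∂u, v follows -∂phi/∂v.
∂phi/∂u = 6(u - 4)(u - 2); at u=5 this is 18, so u decreases.
∂phi/∂v = 24(v - 2)(v - 1)(v + 1); at v=-2 this is -288, so v increases.
u converges to its nearest critical value 4 (a local min of the u-part); v converges to -1. The iterate converges to (4, -1).

(4, -1)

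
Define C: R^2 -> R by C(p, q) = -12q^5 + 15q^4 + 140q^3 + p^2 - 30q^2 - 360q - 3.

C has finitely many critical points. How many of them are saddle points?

2

C separates as a function of p plus a function of q, so ∇C=0 decouples.
∂C/∂p = 2p = 0 at p ∈ {0}; ∂C/∂q = -60(q - 3)(q - 1)(q + 1)(q + 2) = 0 at q ∈ {-2, -1, 1, 3}.
The Hessian is diagonal: diag(C_pp, C_qq). Second derivatives: C_pp(0)=2; C_qq(-2)=900, C_qq(-1)=-480, C_qq(1)=720, C_qq(3)=-2400.
Saddle points occur where the two diagonal entries have opposite signs: (0, -1), (0, 3). Count: 2.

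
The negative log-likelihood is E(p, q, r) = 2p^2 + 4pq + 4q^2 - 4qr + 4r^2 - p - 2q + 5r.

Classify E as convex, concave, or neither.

E is quadratic, so its Hessian is the constant matrix H = [[4, 4, 0], [4, 8, -4], [0, -4, 8]].
Leading principal minors: 4, 16, 64.
All positive ⇒ H ≻ 0 ⇒ convex.

convex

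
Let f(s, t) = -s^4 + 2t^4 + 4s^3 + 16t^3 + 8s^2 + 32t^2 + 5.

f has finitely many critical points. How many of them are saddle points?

5

f separates as a function of s plus a function of t, so ∇f=0 decouples.
∂f/∂s = -4s(s - 4)(s + 1) = 0 at s ∈ {-1, 0, 4}; ∂f/∂t = 8t(t + 2)(t + 4) = 0 at t ∈ {-4, -2, 0}.
The Hessian is diagonal: diag(f_ss, f_tt). Second derivatives: f_ss(-1)=-20, f_ss(0)=16, f_ss(4)=-80; f_tt(-4)=64, f_tt(-2)=-32, f_tt(0)=64.
Saddle points occur where the two diagonal entries have opposite signs: (-1, -4), (-1, 0), (0, -2), (4, -4), (4, 0). Count: 5.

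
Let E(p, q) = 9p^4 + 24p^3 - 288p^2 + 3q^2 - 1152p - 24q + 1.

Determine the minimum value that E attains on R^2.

-5423

E(p,q) separates as A(p) + B(q) + 1, so its minimum is min A + min B + 1.
A'(p) = 36(p - 4)(p + 2)(p + 4) vanishes at p ∈ {-4, -2, 4}; B'(q) = 6q - 24 vanishes at q ∈ {4}.
Local minima of A (where A''>0): A(-4)=768, A(4)=-5376. Local minima of B: B(4)=-48.
So the global minimum of E is A(4) + B(4) + 1 = -5376 − 48 + 1 = -5423, attained at (4, 4).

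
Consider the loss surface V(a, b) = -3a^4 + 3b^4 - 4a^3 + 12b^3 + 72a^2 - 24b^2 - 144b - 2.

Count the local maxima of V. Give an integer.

V separates as a function of a plus a function of b, so ∇V=0 decouples.
∂V/∂a = -12a(a - 3)(a + 4) = 0 at a ∈ {-4, 0, 3}; ∂V/∂b = 12(b - 2)(b + 2)(b + 3) = 0 at b ∈ {-3, -2, 2}.
The Hessian is diagonal: diag(V_aa, V_bb). Second derivatives: V_aa(-4)=-336, V_aa(0)=144, V_aa(3)=-252; V_bb(-3)=60, V_bb(-2)=-48, V_bb(2)=240.
Local maxima occur where both diagonal entries negative: (-4, -2), (3, -2). Count: 2.

2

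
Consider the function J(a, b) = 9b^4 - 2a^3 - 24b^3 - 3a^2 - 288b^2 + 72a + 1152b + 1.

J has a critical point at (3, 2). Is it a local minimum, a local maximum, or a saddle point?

The mixed partial ∂²J/∂a∂b is 0, so the Hessian at any point is diag(J_aa, J_bb) = diag(-6(2a + 1), 36(3b^2 - 4b - 16)).
At (3, 2): H = diag(-42, -432).
Both eigenvalues are negative, so H is negative definite: a local maximum.

local maximum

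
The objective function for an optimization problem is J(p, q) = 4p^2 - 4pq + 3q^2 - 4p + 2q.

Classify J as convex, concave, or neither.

J is quadratic, so its Hessian is the constant matrix H = [[8, -4], [-4, 6]].
det(H) = 32, tr(H) = 14.
det(H) > 0 and tr(H) > 0, so H is positive definite everywhere: convex.

convex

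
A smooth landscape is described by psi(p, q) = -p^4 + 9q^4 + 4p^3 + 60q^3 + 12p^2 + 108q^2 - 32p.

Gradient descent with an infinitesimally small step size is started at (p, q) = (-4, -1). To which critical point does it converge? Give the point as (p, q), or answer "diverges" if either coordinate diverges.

psi is separable, so gradient descent decouples: p follows -∂psi/∂p, q follows -∂psi/∂q.
∂psi/∂p = -4(p - 4)(p - 1)(p + 2); at p=-4 this is 320, so p decreases.
∂psi/∂q = 36q(q + 2)(q + 3); at q=-1 this is -72, so q increases.
The p-coordinate has no critical point in that direction and runs off to infinity.

diverges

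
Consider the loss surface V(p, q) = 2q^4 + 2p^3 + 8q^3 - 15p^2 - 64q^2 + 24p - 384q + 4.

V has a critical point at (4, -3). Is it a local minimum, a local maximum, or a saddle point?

saddle point

The mixed partial ∂²V/∂p∂q is 0, so the Hessian at any point is diag(V_pp, V_qq) = diag(6(2p - 5), 8(3q^2 + 6q - 16)).
At (4, -3): H = diag(18, -56).
The eigenvalues have opposite signs, so H is indefinite: a saddle point.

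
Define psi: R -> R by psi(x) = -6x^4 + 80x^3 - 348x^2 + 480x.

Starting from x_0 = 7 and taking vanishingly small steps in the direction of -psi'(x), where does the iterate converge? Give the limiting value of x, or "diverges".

diverges

psi'(x) = -24(x - 5)(x - 4)(x - 1), so psi'(7) = -864.
Gradient descent moves in the -psi' direction, i.e. x is increasing.
There is no critical point above x=7, and psi' keeps the same sign, so the iterate runs off to +∞.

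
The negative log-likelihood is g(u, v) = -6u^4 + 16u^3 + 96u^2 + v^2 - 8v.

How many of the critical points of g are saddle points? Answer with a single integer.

g separates as a function of u plus a function of v, so ∇g=0 decouples.
∂g/∂u = -24u(u - 4)(u + 2) = 0 at u ∈ {-2, 0, 4}; ∂g/∂v = 2(v - 4) = 0 at v ∈ {4}.
The Hessian is diagonal: diag(g_uu, g_vv). Second derivatives: g_uu(-2)=-288, g_uu(0)=192, g_uu(4)=-576; g_vv(4)=2.
Saddle points occur where the two diagonal entries have opposite signs: (-2, 4), (4, 4). Count: 2.

2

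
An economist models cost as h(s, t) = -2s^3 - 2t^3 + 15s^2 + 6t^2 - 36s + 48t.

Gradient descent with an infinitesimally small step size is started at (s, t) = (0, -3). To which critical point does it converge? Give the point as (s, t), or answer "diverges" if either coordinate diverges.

h is separable, so gradient descent decouples: s follows -∂h/∂s, t follows -∂h/∂t.
∂h/∂s = -6(s - 3)(s - 2); at s=0 this is -36, so s increases.
∂h/∂t = -6(t - 4)(t + 2); at t=-3 this is -42, so t increases.
s converges to its nearest critical value 2 (a local min of the s-part); t converges to -2. The iterate converges to (2, -2).

(2, -2)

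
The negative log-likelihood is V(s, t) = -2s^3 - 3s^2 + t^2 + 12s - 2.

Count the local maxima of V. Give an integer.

V separates as a function of s plus a function of t, so ∇V=0 decouples.
∂V/∂s = -6(s - 1)(s + 2) = 0 at s ∈ {-2, 1}; ∂V/∂t = 2t = 0 at t ∈ {0}.
The Hessian is diagonal: diag(V_ss, V_tt). Second derivatives: V_ss(-2)=18, V_ss(1)=-18; V_tt(0)=2.
Local maxima occur where both diagonal entries negative: none. Count: 0.

0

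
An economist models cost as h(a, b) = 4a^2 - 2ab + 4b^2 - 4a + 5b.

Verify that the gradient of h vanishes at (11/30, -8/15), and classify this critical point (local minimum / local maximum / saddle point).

∇h = (8a - 2b - 4, -2a + 8b + 5); substituting (11/30, -8/15) gives ∇h = (0, 0), so (11/30, -8/15) is indeed a critical point.
The Hessian of h is constant: H = [[8, -2], [-2, 8]].
det(H) = 8·8 − (-2)² = 60.
det(H) > 0 and tr(H) = 16 > 0, so H is positive definite and the point is a local minimum.

local minimum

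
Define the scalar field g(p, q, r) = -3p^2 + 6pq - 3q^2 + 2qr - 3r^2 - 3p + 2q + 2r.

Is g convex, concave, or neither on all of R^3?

neither

g is quadratic, so its Hessian is the constant matrix H = [[-6, 6, 0], [6, -6, 2], [0, 2, -6]].
Leading principal minors: -6, 0, 24.
Neither pattern holds ⇒ H is indefinite ⇒ neither convex nor concave.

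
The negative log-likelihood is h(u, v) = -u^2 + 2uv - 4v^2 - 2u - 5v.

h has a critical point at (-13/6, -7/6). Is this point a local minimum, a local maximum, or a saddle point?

local maximum

The Hessian of h is constant: H = [[-2, 2], [2, -8]].
det(H) = (-2)·(-8) − 2² = 12.
det(H) > 0 and tr(H) = -10 < 0, so H is negative definite and the point is a local maximum.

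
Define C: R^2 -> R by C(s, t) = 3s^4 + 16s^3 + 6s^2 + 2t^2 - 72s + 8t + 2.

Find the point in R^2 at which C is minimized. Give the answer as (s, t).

C(s,t) separates as P(s) + Q(t) + 2, so its minimum is min P + min Q + 2.
P'(s) = 12(s - 1)(s + 2)(s + 3) vanishes at s ∈ {-3, -2, 1}; Q'(t) = 4(t + 2) vanishes at t ∈ {-2}.
Local minima of P (where P''>0): P(-3)=81, P(1)=-47. Local minima of Q: Q(-2)=-8.
So the global minimum of C is P(1) + Q(-2) + 2 = -47 − 8 + 2 = -53, attained at (1, -2).

(1, -2)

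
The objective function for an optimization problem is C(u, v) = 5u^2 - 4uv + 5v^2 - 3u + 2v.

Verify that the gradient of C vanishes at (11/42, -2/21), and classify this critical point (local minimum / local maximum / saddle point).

local minimum

∇C = (10u - 4v - 3, -4u + 10v + 2); substituting (11/42, -2/21) gives ∇C = (0, 0), so (11/42, -2/21) is indeed a critical point.
The Hessian of C is constant: H = [[10, -4], [-4, 10]].
det(H) = 10·10 − (-4)² = 84.
det(H) > 0 and tr(H) = 20 > 0, so H is positive definite and the point is a local minimum.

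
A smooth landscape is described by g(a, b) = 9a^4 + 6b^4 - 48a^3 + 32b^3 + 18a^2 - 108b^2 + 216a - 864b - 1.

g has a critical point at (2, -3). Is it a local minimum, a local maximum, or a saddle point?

The mixed partial ∂²g/∂a∂b is 0, so the Hessian at any point is diag(g_aa, g_bb) = diag(36(3a^2 - 8a + 1), 24(3b^2 + 8b - 9)).
At (2, -3): H = diag(-108, -144).
Both eigenvalues are negative, so H is negative definite: a local maximum.

local maximum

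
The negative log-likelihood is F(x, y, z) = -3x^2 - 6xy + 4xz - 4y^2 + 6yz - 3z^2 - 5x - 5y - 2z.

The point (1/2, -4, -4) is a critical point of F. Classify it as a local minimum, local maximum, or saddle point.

local maximum

The Hessian is constant: H = [[-6, -6, 4], [-6, -8, 6], [4, 6, -6]].
Leading principal minors: Δ₁ = -6, Δ₂ = 12, Δ₃ = -16.
The minors alternate sign starting negative (−, +, −), so H is negative definite: a local maximum.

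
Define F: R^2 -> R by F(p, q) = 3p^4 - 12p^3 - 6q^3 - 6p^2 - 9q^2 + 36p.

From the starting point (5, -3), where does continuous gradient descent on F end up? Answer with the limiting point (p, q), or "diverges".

F is separable, so gradient descent decouples: p follows -∂F/∂p, q follows -∂F/∂q.
∂F/∂p = 12(p - 3)(p - 1)(p + 1); at p=5 this is 576, so p decreases.
∂F/∂q = -18q(q + 1); at q=-3 this is -108, so q increases.
p converges to its nearest critical value 3 (a local min of the p-part); q converges to -1. The iterate converges to (3, -1).

(3, -1)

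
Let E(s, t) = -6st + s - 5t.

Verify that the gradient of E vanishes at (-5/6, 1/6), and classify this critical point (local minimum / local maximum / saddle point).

saddle point

∇E = (-6t + 1, -6s - 5); substituting (-5/6, 1/6) gives ∇E = (0, 0), so (-5/6, 1/6) is indeed a critical point.
The Hessian of E is constant: H = [[0, -6], [-6, 0]].
det(H) = 0·0 − (-6)² = -36.
Since det(H) < 0, H is indefinite and the critical point is a saddle point.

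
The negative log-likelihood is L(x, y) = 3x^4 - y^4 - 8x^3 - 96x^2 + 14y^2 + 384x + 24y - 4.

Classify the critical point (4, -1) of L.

local minimum

The mixed partial ∂²L/∂x∂y is 0, so the Hessian at any point is diag(L_xx, L_yy) = diag(12(3x^2 - 4x - 16), 4(-3y^2 + 7)).
At (4, -1): H = diag(192, 16).
Both eigenvalues are positive, so H is positive definite: a local minimum.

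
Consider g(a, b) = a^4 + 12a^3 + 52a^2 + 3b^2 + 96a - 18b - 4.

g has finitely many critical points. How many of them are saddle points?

1

g separates as a function of a plus a function of b, so ∇g=0 decouples.
∂g/∂a = 4(a + 2)(a + 3)(a + 4) = 0 at a ∈ {-4, -3, -2}; ∂g/∂b = 6(b - 3) = 0 at b ∈ {3}.
The Hessian is diagonal: diag(g_aa, g_bb). Second derivatives: g_aa(-4)=8, g_aa(-3)=-4, g_aa(-2)=8; g_bb(3)=6.
Saddle points occur where the two diagonal entries have opposite signs: (-3, 3). Count: 1.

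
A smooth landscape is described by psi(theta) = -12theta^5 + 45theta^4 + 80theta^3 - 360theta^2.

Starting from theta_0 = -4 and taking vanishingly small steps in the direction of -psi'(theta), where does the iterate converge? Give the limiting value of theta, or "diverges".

psi'(theta) = -60theta(theta - 3)(theta - 2)(theta + 2), so psi'(-4) = -20160.
Gradient descent moves in the -psi' direction, i.e. theta is increasing.
The nearest critical point in that direction is theta = -2, where psi'' = 2400 > 0 (a local minimum). The iterate converges there.

-2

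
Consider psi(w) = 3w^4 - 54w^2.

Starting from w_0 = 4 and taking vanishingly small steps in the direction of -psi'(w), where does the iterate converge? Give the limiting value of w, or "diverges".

3

psi'(w) = 12w(w - 3)(w + 3), so psi'(4) = 336.
Gradient descent moves in the -psi' direction, i.e. w is decreasing.
The nearest critical point in that direction is w = 3, where psi'' = 216 > 0 (a local minimum). The iterate converges there.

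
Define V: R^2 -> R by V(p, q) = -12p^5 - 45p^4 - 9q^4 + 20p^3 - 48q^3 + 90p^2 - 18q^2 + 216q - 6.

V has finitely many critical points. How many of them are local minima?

2

V separates as a function of p plus a function of q, so ∇V=0 decouples.
∂V/∂p = -60p(p - 1)(p + 1)(p + 3) = 0 at p ∈ {-3, -1, 0, 1}; ∂V/∂q = -36(q - 1)(q + 2)(q + 3) = 0 at q ∈ {-3, -2, 1}.
The Hessian is diagonal: diag(V_pp, V_qq). Second derivatives: V_pp(-3)=1440, V_pp(-1)=-240, V_pp(0)=180, V_pp(1)=-480; V_qq(-3)=-144, V_qq(-2)=108, V_qq(1)=-432.
Local minima occur where both diagonal entries positive: (-3, -2), (0, -2). Count: 2.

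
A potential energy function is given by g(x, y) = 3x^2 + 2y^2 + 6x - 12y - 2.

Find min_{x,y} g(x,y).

-23

g(x,y) separates as P(x) + Q(y) − 2, so its minimum is min P + min Q − 2.
P'(x) = 6x + 6 vanishes at x ∈ {-1}; Q'(y) = 4y - 12 vanishes at y ∈ {3}.
Local minima of P (where P''>0): P(-1)=-3. Local minima of Q: Q(3)=-18.
So the global minimum of g is P(-1) + Q(3) − 2 = -3 − 18 − 2 = -23, attained at (-1, 3).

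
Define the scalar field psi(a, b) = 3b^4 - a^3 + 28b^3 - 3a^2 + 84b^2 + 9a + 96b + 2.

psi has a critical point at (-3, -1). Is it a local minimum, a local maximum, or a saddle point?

The mixed partial ∂²psi/∂a∂b is 0, so the Hessian at any point is diag(psi_aa, psi_bb) = diag(-6(a + 1), 12(3b^2 + 14b + 14)).
At (-3, -1): H = diag(12, 36).
Both eigenvalues are positive, so H is positive definite: a local minimum.

local minimum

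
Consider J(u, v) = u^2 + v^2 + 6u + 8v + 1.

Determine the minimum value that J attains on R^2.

J(u,v) separates as P(u) + Q(v) + 1, so its minimum is min P + min Q + 1.
P'(u) = 2u + 6 vanishes at u ∈ {-3}; Q'(v) = 2v + 8 vanishes at v ∈ {-4}.
Local minima of P (where P''>0): P(-3)=-9. Local minima of Q: Q(-4)=-16.
So the global minimum of J is P(-3) + Q(-4) + 1 = -9 − 16 + 1 = -24, attained at (-3, -4).

-24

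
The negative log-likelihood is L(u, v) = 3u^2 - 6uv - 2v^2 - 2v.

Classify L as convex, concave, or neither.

L is quadratic, so its Hessian is the constant matrix H = [[6, -6], [-6, -4]].
det(H) = -60, tr(H) = 2.
det(H) < 0, so H is indefinite: neither convex nor concave.

neither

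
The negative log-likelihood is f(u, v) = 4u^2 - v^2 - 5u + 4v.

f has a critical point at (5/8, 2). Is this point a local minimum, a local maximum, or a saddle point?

saddle point

The Hessian of f is constant: H = [[8, 0], [0, -2]].
det(H) = 8·(-2) − 0² = -16.
Since det(H) < 0, H is indefinite and the critical point is a saddle point.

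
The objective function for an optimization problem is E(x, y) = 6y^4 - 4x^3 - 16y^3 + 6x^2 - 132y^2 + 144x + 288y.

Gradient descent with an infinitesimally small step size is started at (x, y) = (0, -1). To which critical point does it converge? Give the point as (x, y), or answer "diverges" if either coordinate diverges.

(-3, -3)

E is separable, so gradient descent decouples: x follows -∂E/∂x, y follows -∂E/∂y.
∂E/∂x = -12(x - 4)(x + 3); at x=0 this is 144, so x decreases.
∂E/∂y = 24(y - 4)(y - 1)(y + 3); at y=-1 this is 480, so y decreases.
x converges to its nearest critical value -3 (a local min of the x-part); y converges to -3. The iterate converges to (-3, -3).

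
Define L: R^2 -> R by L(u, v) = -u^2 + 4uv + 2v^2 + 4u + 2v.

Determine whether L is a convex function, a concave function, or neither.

L is quadratic, so its Hessian is the constant matrix H = [[-2, 4], [4, 4]].
det(H) = -24, tr(H) = 2.
det(H) < 0, so H is indefinite: neither convex nor concave.

neither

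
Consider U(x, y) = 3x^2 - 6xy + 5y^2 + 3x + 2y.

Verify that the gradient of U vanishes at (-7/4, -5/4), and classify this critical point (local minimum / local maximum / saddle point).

local minimum

∇U = (6x - 6y + 3, -6x + 10y + 2); substituting (-7/4, -5/4) gives ∇U = (0, 0), so (-7/4, -5/4) is indeed a critical point.
The Hessian of U is constant: H = [[6, -6], [-6, 10]].
det(H) = 6·10 − (-6)² = 24.
det(H) > 0 and tr(H) = 16 > 0, so H is positive definite and the point is a local minimum.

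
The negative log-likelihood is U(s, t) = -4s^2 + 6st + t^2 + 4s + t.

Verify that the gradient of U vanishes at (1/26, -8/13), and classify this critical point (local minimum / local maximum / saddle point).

saddle point

∇U = (-8s + 6t + 4, 6s + 2t + 1); substituting (1/26, -8/13) gives ∇U = (0, 0), so (1/26, -8/13) is indeed a critical point.
The Hessian of U is constant: H = [[-8, 6], [6, 2]].
det(H) = (-8)·2 − 6² = -52.
Since det(H) < 0, H is indefinite and the critical point is a saddle point.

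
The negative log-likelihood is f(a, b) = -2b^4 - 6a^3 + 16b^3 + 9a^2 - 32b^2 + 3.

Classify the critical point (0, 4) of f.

The mixed partial ∂²f/∂a∂b is 0, so the Hessian at any point is diag(f_aa, f_bb) = diag(18(-2a + 1), 8(-3b^2 + 12b - 8)).
At (0, 4): H = diag(18, -64).
The eigenvalues have opposite signs, so H is indefinite: a saddle point.

saddle point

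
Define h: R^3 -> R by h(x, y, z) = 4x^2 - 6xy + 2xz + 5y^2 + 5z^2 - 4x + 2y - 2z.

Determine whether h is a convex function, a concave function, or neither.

h is quadratic, so its Hessian is the constant matrix H = [[8, -6, 2], [-6, 10, 0], [2, 0, 10]].
Leading principal minors: 8, 44, 400.
All positive ⇒ H ≻ 0 ⇒ convex.

convex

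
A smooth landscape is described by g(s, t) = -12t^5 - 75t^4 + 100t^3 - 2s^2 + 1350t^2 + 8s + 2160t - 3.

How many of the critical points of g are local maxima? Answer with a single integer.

g separates as a function of s plus a function of t, so ∇g=0 decouples.
∂g/∂s = -4(s - 2) = 0 at s ∈ {2}; ∂g/∂t = -60(t - 3)(t + 1)(t + 3)(t + 4) = 0 at t ∈ {-4, -3, -1, 3}.
The Hessian is diagonal: diag(g_ss, g_tt). Second derivatives: g_ss(2)=-4; g_tt(-4)=1260, g_tt(-3)=-720, g_tt(-1)=1440, g_tt(3)=-10080.
Local maxima occur where both diagonal entries negative: (2, -3), (2, 3). Count: 2.

2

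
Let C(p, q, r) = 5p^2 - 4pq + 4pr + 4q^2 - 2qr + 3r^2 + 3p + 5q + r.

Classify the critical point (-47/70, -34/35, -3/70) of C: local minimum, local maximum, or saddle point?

The Hessian is constant: H = [[10, -4, 4], [-4, 8, -2], [4, -2, 6]].
Leading principal minors: Δ₁ = 10, Δ₂ = 64, Δ₃ = 280.
All leading minors are positive, so H is positive definite: a local minimum.

local minimum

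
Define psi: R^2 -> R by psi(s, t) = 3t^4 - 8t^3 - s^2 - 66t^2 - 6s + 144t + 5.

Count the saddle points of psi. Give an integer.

2

psi separates as a function of s plus a function of t, so ∇psi=0 decouples.
∂psi/∂s = -2(s + 3) = 0 at s ∈ {-3}; ∂psi/∂t = 12(t - 4)(t - 1)(t + 3) = 0 at t ∈ {-3, 1, 4}.
The Hessian is diagonal: diag(psi_ss, psi_tt). Second derivatives: psi_ss(-3)=-2; psi_tt(-3)=336, psi_tt(1)=-144, psi_tt(4)=252.
Saddle points occur where the two diagonal entries have opposite signs: (-3, -3), (-3, 4). Count: 2.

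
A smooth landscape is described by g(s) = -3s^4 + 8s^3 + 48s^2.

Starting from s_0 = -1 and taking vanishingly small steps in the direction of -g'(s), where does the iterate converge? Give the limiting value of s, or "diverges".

g'(s) = -12s(s - 4)(s + 2), so g'(-1) = -60.
Gradient descent moves in the -g' direction, i.e. s is increasing.
The nearest critical point in that direction is s = 0, where g'' = 96 > 0 (a local minimum). The iterate converges there.

0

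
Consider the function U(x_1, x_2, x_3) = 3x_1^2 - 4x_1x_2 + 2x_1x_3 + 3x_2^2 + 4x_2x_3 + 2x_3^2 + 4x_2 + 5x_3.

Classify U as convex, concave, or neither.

neither

U is quadratic, so its Hessian is the constant matrix H = [[6, -4, 2], [-4, 6, 4], [2, 4, 4]].
Leading principal minors: 6, 20, -104.
Neither pattern holds ⇒ H is indefinite ⇒ neither convex nor concave.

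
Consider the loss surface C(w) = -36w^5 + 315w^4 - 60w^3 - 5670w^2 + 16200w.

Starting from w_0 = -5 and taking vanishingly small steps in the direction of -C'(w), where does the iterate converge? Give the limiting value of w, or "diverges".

C'(w) = -180(w - 5)(w - 3)(w - 2)(w + 3), so C'(-5) = -201600.
Gradient descent moves in the -C' direction, i.e. w is increasing.
The nearest critical point in that direction is w = -3, where C'' = 43200 > 0 (a local minimum). The iterate converges there.

-3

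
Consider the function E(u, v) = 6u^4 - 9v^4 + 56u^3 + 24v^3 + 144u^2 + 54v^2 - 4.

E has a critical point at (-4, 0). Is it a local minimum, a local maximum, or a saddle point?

local minimum

The mixed partial ∂²E/∂u∂v is 0, so the Hessian at any point is diag(E_uu, E_vv) = diag(24(3u^2 + 14u + 12), 36(-3v^2 + 4v + 3)).
At (-4, 0): H = diag(96, 108).
Both eigenvalues are positive, so H is positive definite: a local minimum.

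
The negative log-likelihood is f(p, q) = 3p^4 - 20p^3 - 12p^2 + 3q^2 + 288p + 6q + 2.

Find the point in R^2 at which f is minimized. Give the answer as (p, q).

f(p,q) separates as A(p) + B(q) + 2, so its minimum is min A + min B + 2.
A'(p) = 12(p - 4)(p - 3)(p + 2) vanishes at p ∈ {-2, 3, 4}; B'(q) = 6q + 6 vanishes at q ∈ {-1}.
Local minima of A (where A''>0): A(-2)=-416, A(4)=448. Local minima of B: B(-1)=-3.
So the global minimum of f is A(-2) + B(-1) + 2 = -416 − 3 + 2 = -417, attained at (-2, -1).

(-2, -1)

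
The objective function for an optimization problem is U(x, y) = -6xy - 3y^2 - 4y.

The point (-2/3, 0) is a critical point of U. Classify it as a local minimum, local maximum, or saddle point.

saddle point

The Hessian of U is constant: H = [[0, -6], [-6, -6]].
det(H) = 0·(-6) − (-6)² = -36.
Since det(H) < 0, H is indefinite and the critical point is a saddle point.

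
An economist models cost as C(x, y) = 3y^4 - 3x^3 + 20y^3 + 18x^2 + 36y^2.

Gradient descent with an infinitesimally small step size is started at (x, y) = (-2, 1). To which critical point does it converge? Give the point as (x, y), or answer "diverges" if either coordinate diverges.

C is separable, so gradient descent decouples: x follows -∂C/∂x, y follows -∂C/∂y.
∂C/∂x = -9x(x - 4); at x=-2 this is -108, so x increases.
∂C/∂y = 12y(y + 2)(y + 3); at y=1 this is 144, so y decreases.
x converges to its nearest critical value 0 (a local min of the x-part); y converges to 0. The iterate converges to (0, 0).

(0, 0)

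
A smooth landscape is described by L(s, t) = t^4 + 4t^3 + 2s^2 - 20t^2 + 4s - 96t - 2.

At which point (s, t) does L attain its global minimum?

L(s,t) separates as P(s) + Q(t) − 2, so its minimum is min P + min Q − 2.
P'(s) = 4s + 4 vanishes at s ∈ {-1}; Q'(t) = 4(t - 3)(t + 2)(t + 4) vanishes at t ∈ {-4, -2, 3}.
Local minima of P (where P''>0): P(-1)=-2. Local minima of Q: Q(-4)=64, Q(3)=-279.
So the global minimum of L is P(-1) + Q(3) − 2 = -2 − 279 − 2 = -283, attained at (-1, 3).

(-1, 3)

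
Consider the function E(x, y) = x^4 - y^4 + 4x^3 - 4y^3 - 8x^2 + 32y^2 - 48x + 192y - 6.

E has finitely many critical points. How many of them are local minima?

E separates as a function of x plus a function of y, so ∇E=0 decouples.
∂E/∂x = 4(x - 2)(x + 2)(x + 3) = 0 at x ∈ {-3, -2, 2}; ∂E/∂y = -4(y - 4)(y + 3)(y + 4) = 0 at y ∈ {-4, -3, 4}.
The Hessian is diagonal: diag(E_xx, E_yy). Second derivatives: E_xx(-3)=20, E_xx(-2)=-16, E_xx(2)=80; E_yy(-4)=-32, E_yy(-3)=28, E_yy(4)=-224.
Local minima occur where both diagonal entries positive: (-3, -3), (2, -3). Count: 2.

2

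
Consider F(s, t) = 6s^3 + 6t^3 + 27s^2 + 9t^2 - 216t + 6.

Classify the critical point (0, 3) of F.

The mixed partial ∂²F/∂s∂t is 0, so the Hessian at any point is diag(F_ss, F_tt) = diag(18(2s + 3), 18(2t + 1)).
At (0, 3): H = diag(54, 126).
Both eigenvalues are positive, so H is positive definite: a local minimum.

local minimum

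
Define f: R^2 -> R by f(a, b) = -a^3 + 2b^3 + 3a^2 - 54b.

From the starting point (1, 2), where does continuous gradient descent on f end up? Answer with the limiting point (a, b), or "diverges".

(0, 3)

f is separable, so gradient descent decouples: a follows -∂f/∂a, b follows -∂f/∂b.
∂f/∂a = -3a(a - 2); at a=1 this is 3, so a decreases.
∂f/∂b = 6(b - 3)(b + 3); at b=2 this is -30, so b increases.
a converges to its nearest critical value 0 (a local min of the a-part); b converges to 3. The iterate converges to (0, 3).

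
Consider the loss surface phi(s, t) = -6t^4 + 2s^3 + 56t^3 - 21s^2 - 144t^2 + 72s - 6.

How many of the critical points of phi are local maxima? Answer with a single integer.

phi separates as a function of s plus a function of t, so ∇phi=0 decouples.
∂phi/∂s = 6(s - 4)(s - 3) = 0 at s ∈ {3, 4}; ∂phi/∂t = -24t(t - 4)(t - 3) = 0 at t ∈ {0, 3, 4}.
The Hessian is diagonal: diag(phi_ss, phi_tt). Second derivatives: phi_ss(3)=-6, phi_ss(4)=6; phi_tt(0)=-288, phi_tt(3)=72, phi_tt(4)=-96.
Local maxima occur where both diagonal entries negative: (3, 0), (3, 4). Count: 2.

2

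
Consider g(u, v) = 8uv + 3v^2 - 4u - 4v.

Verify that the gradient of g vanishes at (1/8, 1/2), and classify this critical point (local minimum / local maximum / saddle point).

∇g = (8v - 4, 8u + 6v - 4); substituting (1/8, 1/2) gives ∇g = (0, 0), so (1/8, 1/2) is indeed a critical point.
The Hessian of g is constant: H = [[0, 8], [8, 6]].
det(H) = 0·6 − 8² = -64.
Since det(H) < 0, H is indefinite and the critical point is a saddle point.

saddle point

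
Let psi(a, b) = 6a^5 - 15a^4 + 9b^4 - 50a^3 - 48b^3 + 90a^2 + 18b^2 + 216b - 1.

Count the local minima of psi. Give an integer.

psi separates as a function of a plus a function of b, so ∇psi=0 decouples.
∂psi/∂a = 30a(a - 3)(a - 1)(a + 2) = 0 at a ∈ {-2, 0, 1, 3}; ∂psi/∂b = 36(b - 3)(b - 2)(b + 1) = 0 at b ∈ {-1, 2, 3}.
The Hessian is diagonal: diag(psi_aa, psi_bb). Second derivatives: psi_aa(-2)=-900, psi_aa(0)=180, psi_aa(1)=-180, psi_aa(3)=900; psi_bb(-1)=432, psi_bb(2)=-108, psi_bb(3)=144.
Local minima occur where both diagonal entries positive: (0, -1), (0, 3), (3, -1), (3, 3). Count: 4.

4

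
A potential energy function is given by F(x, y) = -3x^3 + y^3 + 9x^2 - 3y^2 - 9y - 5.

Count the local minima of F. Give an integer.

1

F separates as a function of x plus a function of y, so ∇F=0 decouples.
∂F/∂x = -9x(x - 2) = 0 at x ∈ {0, 2}; ∂F/∂y = 3(y - 3)(y + 1) = 0 at y ∈ {-1, 3}.
The Hessian is diagonal: diag(F_xx, F_yy). Second derivatives: F_xx(0)=18, F_xx(2)=-18; F_yy(-1)=-12, F_yy(3)=12.
Local minima occur where both diagonal entries positive: (0, 3). Count: 1.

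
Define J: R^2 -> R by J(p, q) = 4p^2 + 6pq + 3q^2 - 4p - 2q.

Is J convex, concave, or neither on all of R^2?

convex

J is quadratic, so its Hessian is the constant matrix H = [[8, 6], [6, 6]].
det(H) = 12, tr(H) = 14.
det(H) > 0 and tr(H) > 0, so H is positive definite everywhere: convex.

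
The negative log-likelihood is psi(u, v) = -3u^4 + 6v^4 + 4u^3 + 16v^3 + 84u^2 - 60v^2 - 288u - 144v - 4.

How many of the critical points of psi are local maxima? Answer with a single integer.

2

psi separates as a function of u plus a function of v, so ∇psi=0 decouples.
∂psi/∂u = -12(u - 3)(u - 2)(u + 4) = 0 at u ∈ {-4, 2, 3}; ∂psi/∂v = 24(v - 2)(v + 1)(v + 3) = 0 at v ∈ {-3, -1, 2}.
The Hessian is diagonal: diag(psi_uu, psi_vv). Second derivatives: psi_uu(-4)=-504, psi_uu(2)=72, psi_uu(3)=-84; psi_vv(-3)=240, psi_vv(-1)=-144, psi_vv(2)=360.
Local maxima occur where both diagonal entries negative: (-4, -1), (3, -1). Count: 2.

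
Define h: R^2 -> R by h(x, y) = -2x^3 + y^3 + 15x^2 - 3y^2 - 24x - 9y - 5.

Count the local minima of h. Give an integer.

1

h separates as a function of x plus a function of y, so ∇h=0 decouples.
∂h/∂x = -6(x - 4)(x - 1) = 0 at x ∈ {1, 4}; ∂h/∂y = 3(y - 3)(y + 1) = 0 at y ∈ {-1, 3}.
The Hessian is diagonal: diag(h_xx, h_yy). Second derivatives: h_xx(1)=18, h_xx(4)=-18; h_yy(-1)=-12, h_yy(3)=12.
Local minima occur where both diagonal entries positive: (1, 3). Count: 1.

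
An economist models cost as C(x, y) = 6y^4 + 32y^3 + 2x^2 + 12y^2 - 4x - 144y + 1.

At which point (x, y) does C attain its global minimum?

C(x,y) separates as P(x) + Q(y) + 1, so its minimum is min P + min Q + 1.
P'(x) = 4x - 4 vanishes at x ∈ {1}; Q'(y) = 24(y - 1)(y + 2)(y + 3) vanishes at y ∈ {-3, -2, 1}.
Local minima of P (where P''>0): P(1)=-2. Local minima of Q: Q(-3)=162, Q(1)=-94.
So the global minimum of C is P(1) + Q(1) + 1 = -2 − 94 + 1 = -95, attained at (1, 1).

(1, 1)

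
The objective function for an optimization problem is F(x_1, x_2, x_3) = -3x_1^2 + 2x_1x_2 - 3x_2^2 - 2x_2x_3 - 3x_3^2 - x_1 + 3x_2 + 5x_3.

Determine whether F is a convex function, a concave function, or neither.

F is quadratic, so its Hessian is the constant matrix H = [[-6, 2, 0], [2, -6, -2], [0, -2, -6]].
Leading principal minors: -6, 32, -168.
Signs alternate −, +, − ⇒ H ≺ 0 ⇒ concave.

concave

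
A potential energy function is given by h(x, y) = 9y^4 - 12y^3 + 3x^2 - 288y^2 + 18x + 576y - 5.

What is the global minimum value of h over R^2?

-3872

h(x,y) separates as P(x) + Q(y) − 5, so its minimum is min P + min Q − 5.
P'(x) = 6x + 18 vanishes at x ∈ {-3}; Q'(y) = 36(y - 4)(y - 1)(y + 4) vanishes at y ∈ {-4, 1, 4}.
Local minima of P (where P''>0): P(-3)=-27. Local minima of Q: Q(-4)=-3840, Q(4)=-768.
So the global minimum of h is P(-3) + Q(-4) − 5 = -27 − 3840 − 5 = -3872, attained at (-3, -4).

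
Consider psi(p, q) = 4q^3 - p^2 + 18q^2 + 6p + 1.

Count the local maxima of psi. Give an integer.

psi separates as a function of p plus a function of q, so ∇psi=0 decouples.
∂psi/∂p = -2(p - 3) = 0 at p ∈ {3}; ∂psi/∂q = 12q(q + 3) = 0 at q ∈ {-3, 0}.
The Hessian is diagonal: diag(psi_pp, psi_qq). Second derivatives: psi_pp(3)=-2; psi_qq(-3)=-36, psi_qq(0)=36.
Local maxima occur where both diagonal entries negative: (3, -3). Count: 1.

1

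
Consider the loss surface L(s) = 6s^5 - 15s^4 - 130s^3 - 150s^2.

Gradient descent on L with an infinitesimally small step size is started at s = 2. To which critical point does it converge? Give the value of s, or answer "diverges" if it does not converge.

5

L'(s) = 30s(s - 5)(s + 1)(s + 2), so L'(2) = -2160.
Gradient descent moves in the -L' direction, i.e. s is increasing.
The nearest critical point in that direction is s = 5, where L'' = 6300 > 0 (a local minimum). The iterate converges there.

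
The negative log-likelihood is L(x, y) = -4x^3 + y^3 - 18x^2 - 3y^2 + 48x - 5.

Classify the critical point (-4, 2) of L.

The mixed partial ∂²L/∂x∂y is 0, so the Hessian at any point is diag(L_xx, L_yy) = diag(-12(2x + 3), 6(y - 1)).
At (-4, 2): H = diag(60, 6).
Both eigenvalues are positive, so H is positive definite: a local minimum.

local minimum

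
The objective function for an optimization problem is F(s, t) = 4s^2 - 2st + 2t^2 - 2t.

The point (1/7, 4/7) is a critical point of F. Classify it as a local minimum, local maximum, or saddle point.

local minimum

The Hessian of F is constant: H = [[8, -2], [-2, 4]].
det(H) = 8·4 − (-2)² = 28.
det(H) > 0 and tr(H) = 12 > 0, so H is positive definite and the point is a local minimum.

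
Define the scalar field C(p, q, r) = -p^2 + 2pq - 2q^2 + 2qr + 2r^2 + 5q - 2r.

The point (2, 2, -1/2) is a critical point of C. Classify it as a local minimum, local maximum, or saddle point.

saddle point

The Hessian is constant: H = [[-2, 2, 0], [2, -4, 2], [0, 2, 4]].
Leading principal minors: Δ₁ = -2, Δ₂ = 4, Δ₃ = 24.
The minors fit neither the all-positive nor the alternating-sign pattern, so H is indefinite: a saddle point.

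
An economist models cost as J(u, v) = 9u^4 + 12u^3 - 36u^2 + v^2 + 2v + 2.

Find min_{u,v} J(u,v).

-95

J(u,v) separates as P(u) + Q(v) + 2, so its minimum is min P + min Q + 2.
P'(u) = 36u(u - 1)(u + 2) vanishes at u ∈ {-2, 0, 1}; Q'(v) = 2v + 2 vanishes at v ∈ {-1}.
Local minima of P (where P''>0): P(-2)=-96, P(1)=-15. Local minima of Q: Q(-1)=-1.
So the global minimum of J is P(-2) + Q(-1) + 2 = -96 − 1 + 2 = -95, attained at (-2, -1).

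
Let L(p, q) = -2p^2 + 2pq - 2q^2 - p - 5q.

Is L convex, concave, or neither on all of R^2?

L is quadratic, so its Hessian is the constant matrix H = [[-4, 2], [2, -4]].
det(H) = 12, tr(H) = -8.
det(H) > 0 and tr(H) < 0, so H is negative definite everywhere: concave.

concave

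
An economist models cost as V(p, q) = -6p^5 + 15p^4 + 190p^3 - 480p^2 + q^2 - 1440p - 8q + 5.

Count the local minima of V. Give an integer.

2

V separates as a function of p plus a function of q, so ∇V=0 decouples.
∂V/∂p = -30(p - 4)(p - 3)(p + 1)(p + 4) = 0 at p ∈ {-4, -1, 3, 4}; ∂V/∂q = 2(q - 4) = 0 at q ∈ {4}.
The Hessian is diagonal: diag(V_pp, V_qq). Second derivatives: V_pp(-4)=5040, V_pp(-1)=-1800, V_pp(3)=840, V_pp(4)=-1200; V_qq(4)=2.
Local minima occur where both diagonal entries positive: (-4, 4), (3, 4). Count: 2.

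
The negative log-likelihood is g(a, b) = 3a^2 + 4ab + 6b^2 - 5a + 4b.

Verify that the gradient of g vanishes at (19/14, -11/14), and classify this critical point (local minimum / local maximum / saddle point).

∇g = (6a + 4b - 5, 4a + 12b + 4); substituting (19/14, -11/14) gives ∇g = (0, 0), so (19/14, -11/14) is indeed a critical point.
The Hessian of g is constant: H = [[6, 4], [4, 12]].
det(H) = 6·12 − 4² = 56.
det(H) > 0 and tr(H) = 18 > 0, so H is positive definite and the point is a local minimum.

local minimum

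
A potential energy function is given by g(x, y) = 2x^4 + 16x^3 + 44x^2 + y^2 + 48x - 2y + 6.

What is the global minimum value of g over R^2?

-13

g(x,y) separates as P(x) + Q(y) + 6, so its minimum is min P + min Q + 6.
P'(x) = 8(x + 1)(x + 2)(x + 3) vanishes at x ∈ {-3, -2, -1}; Q'(y) = 2y - 2 vanishes at y ∈ {1}.
Local minima of P (where P''>0): P(-3)=-18, P(-1)=-18. Local minima of Q: Q(1)=-1.
So the global minimum of g is P(-3) + Q(1) + 6 = -18 − 1 + 6 = -13, attained at (-3, 1).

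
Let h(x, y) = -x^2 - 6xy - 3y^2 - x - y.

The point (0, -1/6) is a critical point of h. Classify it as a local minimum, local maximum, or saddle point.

The Hessian of h is constant: H = [[-2, -6], [-6, -6]].
det(H) = (-2)·(-6) − (-6)² = -24.
Since det(H) < 0, H is indefinite and the critical point is a saddle point.

saddle point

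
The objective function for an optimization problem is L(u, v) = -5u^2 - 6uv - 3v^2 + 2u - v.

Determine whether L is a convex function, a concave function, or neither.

L is quadratic, so its Hessian is the constant matrix H = [[-10, -6], [-6, -6]].
det(H) = 24, tr(H) = -16.
det(H) > 0 and tr(H) < 0, so H is negative definite everywhere: concave.

concave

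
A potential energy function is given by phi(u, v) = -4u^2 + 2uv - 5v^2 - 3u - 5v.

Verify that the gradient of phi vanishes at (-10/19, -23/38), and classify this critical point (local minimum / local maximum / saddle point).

local maximum

∇phi = (-8u + 2v - 3, 2u - 10v - 5); substituting (-10/19, -23/38) gives ∇phi = (0, 0), so (-10/19, -23/38) is indeed a critical point.
The Hessian of phi is constant: H = [[-8, 2], [2, -10]].
det(H) = (-8)·(-10) − 2² = 76.
det(H) > 0 and tr(H) = -18 < 0, so H is negative definite and the point is a local maximum.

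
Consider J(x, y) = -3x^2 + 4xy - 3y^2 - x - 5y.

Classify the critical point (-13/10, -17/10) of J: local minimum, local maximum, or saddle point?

The Hessian of J is constant: H = [[-6, 4], [4, -6]].
det(H) = (-6)·(-6) − 4² = 20.
det(H) > 0 and tr(H) = -12 < 0, so H is negative definite and the point is a local maximum.

local maximum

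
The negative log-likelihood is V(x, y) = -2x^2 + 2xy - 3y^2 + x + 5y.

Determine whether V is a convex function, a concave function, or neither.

V is quadratic, so its Hessian is the constant matrix H = [[-4, 2], [2, -6]].
det(H) = 20, tr(H) = -10.
det(H) > 0 and tr(H) < 0, so H is negative definite everywhere: concave.

concave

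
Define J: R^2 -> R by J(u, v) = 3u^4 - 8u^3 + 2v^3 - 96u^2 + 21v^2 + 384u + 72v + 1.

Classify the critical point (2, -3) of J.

The mixed partial ∂²J/∂u∂v is 0, so the Hessian at any point is diag(J_uu, J_vv) = diag(12(3u^2 - 4u - 16), 6(2v + 7)).
At (2, -3): H = diag(-144, 6).
The eigenvalues have opposite signs, so H is indefinite: a saddle point.

saddle point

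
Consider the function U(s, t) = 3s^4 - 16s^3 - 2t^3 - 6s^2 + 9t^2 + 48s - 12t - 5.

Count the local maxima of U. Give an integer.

1

U separates as a function of s plus a function of t, so ∇U=0 decouples.
∂U/∂s = 12(s - 4)(s - 1)(s + 1) = 0 at s ∈ {-1, 1, 4}; ∂U/∂t = -6(t - 2)(t - 1) = 0 at t ∈ {1, 2}.
The Hessian is diagonal: diag(U_ss, U_tt). Second derivatives: U_ss(-1)=120, U_ss(1)=-72, U_ss(4)=180; U_tt(1)=6, U_tt(2)=-6.
Local maxima occur where both diagonal entries negative: (1, 2). Count: 1.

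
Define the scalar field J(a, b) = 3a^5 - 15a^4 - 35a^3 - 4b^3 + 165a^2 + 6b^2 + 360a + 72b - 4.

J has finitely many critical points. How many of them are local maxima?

J separates as a function of a plus a function of b, so ∇J=0 decouples.
∂J/∂a = 15(a - 4)(a - 3)(a + 1)(a + 2) = 0 at a ∈ {-2, -1, 3, 4}; ∂J/∂b = -12(b - 3)(b + 2) = 0 at b ∈ {-2, 3}.
The Hessian is diagonal: diag(J_aa, J_bb). Second derivatives: J_aa(-2)=-450, J_aa(-1)=300, J_aa(3)=-300, J_aa(4)=450; J_bb(-2)=60, J_bb(3)=-60.
Local maxima occur where both diagonal entries negative: (-2, 3), (3, 3). Count: 2.

2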